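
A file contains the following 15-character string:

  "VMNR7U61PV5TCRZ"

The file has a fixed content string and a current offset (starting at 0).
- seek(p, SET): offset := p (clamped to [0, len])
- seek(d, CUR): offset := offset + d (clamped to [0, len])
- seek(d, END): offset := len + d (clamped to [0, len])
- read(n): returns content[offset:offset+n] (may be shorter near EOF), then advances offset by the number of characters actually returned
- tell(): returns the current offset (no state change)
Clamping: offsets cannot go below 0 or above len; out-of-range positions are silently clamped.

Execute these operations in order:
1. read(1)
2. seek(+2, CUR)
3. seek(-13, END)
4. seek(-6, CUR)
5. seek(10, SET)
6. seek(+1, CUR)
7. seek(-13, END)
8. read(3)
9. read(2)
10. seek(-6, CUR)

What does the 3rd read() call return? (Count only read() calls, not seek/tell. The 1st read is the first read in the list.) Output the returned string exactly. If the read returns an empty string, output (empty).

After 1 (read(1)): returned 'V', offset=1
After 2 (seek(+2, CUR)): offset=3
After 3 (seek(-13, END)): offset=2
After 4 (seek(-6, CUR)): offset=0
After 5 (seek(10, SET)): offset=10
After 6 (seek(+1, CUR)): offset=11
After 7 (seek(-13, END)): offset=2
After 8 (read(3)): returned 'NR7', offset=5
After 9 (read(2)): returned 'U6', offset=7
After 10 (seek(-6, CUR)): offset=1

Answer: U6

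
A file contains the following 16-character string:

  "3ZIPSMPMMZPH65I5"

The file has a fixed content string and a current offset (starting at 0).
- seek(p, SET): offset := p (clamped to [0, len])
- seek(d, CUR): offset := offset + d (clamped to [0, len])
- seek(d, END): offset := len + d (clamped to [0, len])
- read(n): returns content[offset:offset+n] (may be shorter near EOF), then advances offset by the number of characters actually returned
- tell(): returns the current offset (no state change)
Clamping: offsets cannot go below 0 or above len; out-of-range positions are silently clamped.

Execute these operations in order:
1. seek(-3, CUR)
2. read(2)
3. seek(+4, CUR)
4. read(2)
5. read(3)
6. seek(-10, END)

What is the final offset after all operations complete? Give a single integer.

Answer: 6

Derivation:
After 1 (seek(-3, CUR)): offset=0
After 2 (read(2)): returned '3Z', offset=2
After 3 (seek(+4, CUR)): offset=6
After 4 (read(2)): returned 'PM', offset=8
After 5 (read(3)): returned 'MZP', offset=11
After 6 (seek(-10, END)): offset=6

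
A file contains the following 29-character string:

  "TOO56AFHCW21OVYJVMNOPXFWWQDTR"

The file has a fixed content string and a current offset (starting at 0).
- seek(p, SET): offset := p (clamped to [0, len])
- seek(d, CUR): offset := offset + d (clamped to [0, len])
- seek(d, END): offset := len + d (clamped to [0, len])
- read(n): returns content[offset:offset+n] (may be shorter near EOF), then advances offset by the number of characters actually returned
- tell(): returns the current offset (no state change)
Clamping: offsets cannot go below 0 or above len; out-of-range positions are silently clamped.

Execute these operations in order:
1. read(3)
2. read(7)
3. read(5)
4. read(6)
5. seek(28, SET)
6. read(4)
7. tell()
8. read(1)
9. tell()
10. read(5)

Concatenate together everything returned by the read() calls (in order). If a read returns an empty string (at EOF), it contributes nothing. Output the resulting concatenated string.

After 1 (read(3)): returned 'TOO', offset=3
After 2 (read(7)): returned '56AFHCW', offset=10
After 3 (read(5)): returned '21OVY', offset=15
After 4 (read(6)): returned 'JVMNOP', offset=21
After 5 (seek(28, SET)): offset=28
After 6 (read(4)): returned 'R', offset=29
After 7 (tell()): offset=29
After 8 (read(1)): returned '', offset=29
After 9 (tell()): offset=29
After 10 (read(5)): returned '', offset=29

Answer: TOO56AFHCW21OVYJVMNOPR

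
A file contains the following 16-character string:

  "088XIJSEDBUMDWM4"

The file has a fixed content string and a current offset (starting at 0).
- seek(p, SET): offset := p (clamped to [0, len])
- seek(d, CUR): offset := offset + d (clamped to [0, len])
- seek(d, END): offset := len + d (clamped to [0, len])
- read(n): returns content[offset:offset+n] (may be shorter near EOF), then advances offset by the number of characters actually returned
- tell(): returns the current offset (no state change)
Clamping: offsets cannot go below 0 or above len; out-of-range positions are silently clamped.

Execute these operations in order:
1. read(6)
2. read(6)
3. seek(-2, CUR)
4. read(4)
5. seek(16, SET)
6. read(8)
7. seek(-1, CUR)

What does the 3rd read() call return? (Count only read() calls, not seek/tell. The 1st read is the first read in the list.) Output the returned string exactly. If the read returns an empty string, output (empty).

Answer: UMDW

Derivation:
After 1 (read(6)): returned '088XIJ', offset=6
After 2 (read(6)): returned 'SEDBUM', offset=12
After 3 (seek(-2, CUR)): offset=10
After 4 (read(4)): returned 'UMDW', offset=14
After 5 (seek(16, SET)): offset=16
After 6 (read(8)): returned '', offset=16
After 7 (seek(-1, CUR)): offset=15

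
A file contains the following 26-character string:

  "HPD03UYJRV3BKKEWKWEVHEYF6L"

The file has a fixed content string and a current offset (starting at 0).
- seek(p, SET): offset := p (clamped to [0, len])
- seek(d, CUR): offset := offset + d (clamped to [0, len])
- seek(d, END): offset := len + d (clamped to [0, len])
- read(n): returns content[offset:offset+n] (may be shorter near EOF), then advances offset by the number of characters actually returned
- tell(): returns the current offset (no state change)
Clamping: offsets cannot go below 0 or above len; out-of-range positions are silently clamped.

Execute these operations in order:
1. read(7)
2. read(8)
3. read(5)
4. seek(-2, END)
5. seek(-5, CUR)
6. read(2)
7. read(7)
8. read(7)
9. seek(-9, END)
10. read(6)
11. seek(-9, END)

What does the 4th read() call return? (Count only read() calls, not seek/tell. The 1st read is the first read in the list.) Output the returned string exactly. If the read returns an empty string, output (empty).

Answer: VH

Derivation:
After 1 (read(7)): returned 'HPD03UY', offset=7
After 2 (read(8)): returned 'JRV3BKKE', offset=15
After 3 (read(5)): returned 'WKWEV', offset=20
After 4 (seek(-2, END)): offset=24
After 5 (seek(-5, CUR)): offset=19
After 6 (read(2)): returned 'VH', offset=21
After 7 (read(7)): returned 'EYF6L', offset=26
After 8 (read(7)): returned '', offset=26
After 9 (seek(-9, END)): offset=17
After 10 (read(6)): returned 'WEVHEY', offset=23
After 11 (seek(-9, END)): offset=17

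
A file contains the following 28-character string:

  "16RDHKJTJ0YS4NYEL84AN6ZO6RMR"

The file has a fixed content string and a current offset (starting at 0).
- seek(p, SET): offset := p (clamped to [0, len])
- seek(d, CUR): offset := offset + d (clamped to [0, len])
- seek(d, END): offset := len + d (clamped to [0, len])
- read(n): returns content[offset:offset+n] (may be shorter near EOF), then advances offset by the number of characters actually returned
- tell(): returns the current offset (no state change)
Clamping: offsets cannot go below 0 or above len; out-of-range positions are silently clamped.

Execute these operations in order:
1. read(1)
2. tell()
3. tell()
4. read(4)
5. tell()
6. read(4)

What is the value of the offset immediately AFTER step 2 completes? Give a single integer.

After 1 (read(1)): returned '1', offset=1
After 2 (tell()): offset=1

Answer: 1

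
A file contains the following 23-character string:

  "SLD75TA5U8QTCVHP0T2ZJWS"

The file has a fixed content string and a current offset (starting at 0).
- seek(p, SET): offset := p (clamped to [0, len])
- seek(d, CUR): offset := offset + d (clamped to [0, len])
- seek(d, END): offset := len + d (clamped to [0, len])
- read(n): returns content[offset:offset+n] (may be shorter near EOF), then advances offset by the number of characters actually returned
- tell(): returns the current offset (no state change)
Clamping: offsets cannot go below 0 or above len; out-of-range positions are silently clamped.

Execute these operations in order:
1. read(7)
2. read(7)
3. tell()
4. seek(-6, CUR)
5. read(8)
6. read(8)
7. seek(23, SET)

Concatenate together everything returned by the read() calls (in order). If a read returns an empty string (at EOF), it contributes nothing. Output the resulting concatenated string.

Answer: SLD75TA5U8QTCVU8QTCVHP0T2ZJWS

Derivation:
After 1 (read(7)): returned 'SLD75TA', offset=7
After 2 (read(7)): returned '5U8QTCV', offset=14
After 3 (tell()): offset=14
After 4 (seek(-6, CUR)): offset=8
After 5 (read(8)): returned 'U8QTCVHP', offset=16
After 6 (read(8)): returned '0T2ZJWS', offset=23
After 7 (seek(23, SET)): offset=23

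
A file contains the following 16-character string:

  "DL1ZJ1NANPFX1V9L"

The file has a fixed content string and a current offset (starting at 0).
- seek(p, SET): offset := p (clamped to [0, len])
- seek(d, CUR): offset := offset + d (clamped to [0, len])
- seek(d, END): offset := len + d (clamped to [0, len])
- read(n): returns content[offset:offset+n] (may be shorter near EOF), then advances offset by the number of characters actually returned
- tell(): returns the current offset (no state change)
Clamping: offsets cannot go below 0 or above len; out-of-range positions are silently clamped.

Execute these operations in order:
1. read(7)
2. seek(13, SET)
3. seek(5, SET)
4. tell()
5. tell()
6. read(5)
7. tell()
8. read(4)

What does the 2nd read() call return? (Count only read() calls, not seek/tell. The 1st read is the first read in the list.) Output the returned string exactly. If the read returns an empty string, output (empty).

Answer: 1NANP

Derivation:
After 1 (read(7)): returned 'DL1ZJ1N', offset=7
After 2 (seek(13, SET)): offset=13
After 3 (seek(5, SET)): offset=5
After 4 (tell()): offset=5
After 5 (tell()): offset=5
After 6 (read(5)): returned '1NANP', offset=10
After 7 (tell()): offset=10
After 8 (read(4)): returned 'FX1V', offset=14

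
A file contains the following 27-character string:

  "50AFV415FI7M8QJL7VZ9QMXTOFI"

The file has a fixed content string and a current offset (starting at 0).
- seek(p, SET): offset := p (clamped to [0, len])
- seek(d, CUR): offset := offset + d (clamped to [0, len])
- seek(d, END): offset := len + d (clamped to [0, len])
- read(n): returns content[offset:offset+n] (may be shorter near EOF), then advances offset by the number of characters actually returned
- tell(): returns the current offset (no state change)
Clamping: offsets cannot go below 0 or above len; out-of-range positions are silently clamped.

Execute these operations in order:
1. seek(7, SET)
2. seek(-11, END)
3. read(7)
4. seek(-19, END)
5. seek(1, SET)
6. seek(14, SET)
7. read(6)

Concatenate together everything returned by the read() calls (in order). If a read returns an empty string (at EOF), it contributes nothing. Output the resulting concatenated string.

After 1 (seek(7, SET)): offset=7
After 2 (seek(-11, END)): offset=16
After 3 (read(7)): returned '7VZ9QMX', offset=23
After 4 (seek(-19, END)): offset=8
After 5 (seek(1, SET)): offset=1
After 6 (seek(14, SET)): offset=14
After 7 (read(6)): returned 'JL7VZ9', offset=20

Answer: 7VZ9QMXJL7VZ9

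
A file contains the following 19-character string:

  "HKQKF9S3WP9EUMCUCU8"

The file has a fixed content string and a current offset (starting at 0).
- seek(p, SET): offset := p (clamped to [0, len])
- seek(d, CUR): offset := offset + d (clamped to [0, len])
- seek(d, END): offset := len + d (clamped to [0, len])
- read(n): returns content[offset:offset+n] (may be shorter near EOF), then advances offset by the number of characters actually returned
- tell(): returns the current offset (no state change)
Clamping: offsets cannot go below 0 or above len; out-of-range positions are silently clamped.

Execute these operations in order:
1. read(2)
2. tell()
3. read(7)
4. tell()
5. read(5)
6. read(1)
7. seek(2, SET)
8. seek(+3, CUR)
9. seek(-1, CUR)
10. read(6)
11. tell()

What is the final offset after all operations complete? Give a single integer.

Answer: 10

Derivation:
After 1 (read(2)): returned 'HK', offset=2
After 2 (tell()): offset=2
After 3 (read(7)): returned 'QKF9S3W', offset=9
After 4 (tell()): offset=9
After 5 (read(5)): returned 'P9EUM', offset=14
After 6 (read(1)): returned 'C', offset=15
After 7 (seek(2, SET)): offset=2
After 8 (seek(+3, CUR)): offset=5
After 9 (seek(-1, CUR)): offset=4
After 10 (read(6)): returned 'F9S3WP', offset=10
After 11 (tell()): offset=10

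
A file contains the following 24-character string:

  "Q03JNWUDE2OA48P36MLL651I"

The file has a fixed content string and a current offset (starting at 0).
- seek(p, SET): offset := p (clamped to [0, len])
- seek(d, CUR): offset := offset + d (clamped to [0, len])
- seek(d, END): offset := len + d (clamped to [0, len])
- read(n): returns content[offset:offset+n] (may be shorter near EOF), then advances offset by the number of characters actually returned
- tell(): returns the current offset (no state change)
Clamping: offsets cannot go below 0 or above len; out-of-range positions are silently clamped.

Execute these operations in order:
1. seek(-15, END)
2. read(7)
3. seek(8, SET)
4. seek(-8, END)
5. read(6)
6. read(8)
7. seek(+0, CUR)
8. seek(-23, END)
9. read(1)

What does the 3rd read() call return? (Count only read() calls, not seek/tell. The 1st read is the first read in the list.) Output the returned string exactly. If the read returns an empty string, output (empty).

After 1 (seek(-15, END)): offset=9
After 2 (read(7)): returned '2OA48P3', offset=16
After 3 (seek(8, SET)): offset=8
After 4 (seek(-8, END)): offset=16
After 5 (read(6)): returned '6MLL65', offset=22
After 6 (read(8)): returned '1I', offset=24
After 7 (seek(+0, CUR)): offset=24
After 8 (seek(-23, END)): offset=1
After 9 (read(1)): returned '0', offset=2

Answer: 1I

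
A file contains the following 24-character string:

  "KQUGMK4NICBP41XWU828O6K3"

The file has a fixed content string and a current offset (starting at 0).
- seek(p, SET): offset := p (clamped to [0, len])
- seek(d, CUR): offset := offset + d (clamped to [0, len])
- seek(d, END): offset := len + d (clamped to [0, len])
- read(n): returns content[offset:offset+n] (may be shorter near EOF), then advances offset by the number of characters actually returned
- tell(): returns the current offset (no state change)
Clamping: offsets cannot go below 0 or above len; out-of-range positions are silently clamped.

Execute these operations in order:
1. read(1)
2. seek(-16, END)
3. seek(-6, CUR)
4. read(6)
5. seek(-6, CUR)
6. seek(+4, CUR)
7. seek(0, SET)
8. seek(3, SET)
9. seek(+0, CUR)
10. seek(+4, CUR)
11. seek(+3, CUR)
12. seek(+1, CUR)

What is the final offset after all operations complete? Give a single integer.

After 1 (read(1)): returned 'K', offset=1
After 2 (seek(-16, END)): offset=8
After 3 (seek(-6, CUR)): offset=2
After 4 (read(6)): returned 'UGMK4N', offset=8
After 5 (seek(-6, CUR)): offset=2
After 6 (seek(+4, CUR)): offset=6
After 7 (seek(0, SET)): offset=0
After 8 (seek(3, SET)): offset=3
After 9 (seek(+0, CUR)): offset=3
After 10 (seek(+4, CUR)): offset=7
After 11 (seek(+3, CUR)): offset=10
After 12 (seek(+1, CUR)): offset=11

Answer: 11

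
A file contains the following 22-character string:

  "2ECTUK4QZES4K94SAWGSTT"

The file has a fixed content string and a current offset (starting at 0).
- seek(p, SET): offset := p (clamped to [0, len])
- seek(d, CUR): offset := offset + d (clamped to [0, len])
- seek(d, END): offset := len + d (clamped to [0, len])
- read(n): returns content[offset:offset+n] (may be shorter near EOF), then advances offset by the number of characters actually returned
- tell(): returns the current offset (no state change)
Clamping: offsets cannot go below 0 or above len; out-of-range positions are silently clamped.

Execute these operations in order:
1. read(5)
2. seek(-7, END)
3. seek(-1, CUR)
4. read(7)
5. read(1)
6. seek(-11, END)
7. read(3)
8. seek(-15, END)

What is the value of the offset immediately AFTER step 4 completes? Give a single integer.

Answer: 21

Derivation:
After 1 (read(5)): returned '2ECTU', offset=5
After 2 (seek(-7, END)): offset=15
After 3 (seek(-1, CUR)): offset=14
After 4 (read(7)): returned '4SAWGST', offset=21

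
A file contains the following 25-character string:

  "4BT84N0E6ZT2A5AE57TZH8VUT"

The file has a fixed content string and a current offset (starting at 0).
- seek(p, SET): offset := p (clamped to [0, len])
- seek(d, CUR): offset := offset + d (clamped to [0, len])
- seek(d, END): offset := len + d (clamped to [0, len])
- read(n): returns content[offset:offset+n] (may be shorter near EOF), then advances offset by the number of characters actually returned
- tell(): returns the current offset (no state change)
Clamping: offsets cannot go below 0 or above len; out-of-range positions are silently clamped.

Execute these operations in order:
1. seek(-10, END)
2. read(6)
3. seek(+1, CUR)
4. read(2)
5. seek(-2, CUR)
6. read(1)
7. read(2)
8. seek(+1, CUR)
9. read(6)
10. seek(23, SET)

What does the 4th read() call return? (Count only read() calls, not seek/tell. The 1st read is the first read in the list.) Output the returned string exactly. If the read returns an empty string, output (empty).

After 1 (seek(-10, END)): offset=15
After 2 (read(6)): returned 'E57TZH', offset=21
After 3 (seek(+1, CUR)): offset=22
After 4 (read(2)): returned 'VU', offset=24
After 5 (seek(-2, CUR)): offset=22
After 6 (read(1)): returned 'V', offset=23
After 7 (read(2)): returned 'UT', offset=25
After 8 (seek(+1, CUR)): offset=25
After 9 (read(6)): returned '', offset=25
After 10 (seek(23, SET)): offset=23

Answer: UT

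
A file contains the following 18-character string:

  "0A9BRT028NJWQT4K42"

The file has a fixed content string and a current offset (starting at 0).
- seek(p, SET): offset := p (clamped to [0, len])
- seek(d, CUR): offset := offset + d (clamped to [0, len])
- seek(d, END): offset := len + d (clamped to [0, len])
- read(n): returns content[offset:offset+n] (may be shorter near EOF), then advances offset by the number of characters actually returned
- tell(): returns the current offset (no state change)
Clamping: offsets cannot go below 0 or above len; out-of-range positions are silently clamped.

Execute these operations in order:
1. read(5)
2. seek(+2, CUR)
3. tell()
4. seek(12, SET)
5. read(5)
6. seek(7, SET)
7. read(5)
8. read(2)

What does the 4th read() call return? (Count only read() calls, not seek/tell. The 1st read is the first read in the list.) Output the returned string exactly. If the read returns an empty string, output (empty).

Answer: QT

Derivation:
After 1 (read(5)): returned '0A9BR', offset=5
After 2 (seek(+2, CUR)): offset=7
After 3 (tell()): offset=7
After 4 (seek(12, SET)): offset=12
After 5 (read(5)): returned 'QT4K4', offset=17
After 6 (seek(7, SET)): offset=7
After 7 (read(5)): returned '28NJW', offset=12
After 8 (read(2)): returned 'QT', offset=14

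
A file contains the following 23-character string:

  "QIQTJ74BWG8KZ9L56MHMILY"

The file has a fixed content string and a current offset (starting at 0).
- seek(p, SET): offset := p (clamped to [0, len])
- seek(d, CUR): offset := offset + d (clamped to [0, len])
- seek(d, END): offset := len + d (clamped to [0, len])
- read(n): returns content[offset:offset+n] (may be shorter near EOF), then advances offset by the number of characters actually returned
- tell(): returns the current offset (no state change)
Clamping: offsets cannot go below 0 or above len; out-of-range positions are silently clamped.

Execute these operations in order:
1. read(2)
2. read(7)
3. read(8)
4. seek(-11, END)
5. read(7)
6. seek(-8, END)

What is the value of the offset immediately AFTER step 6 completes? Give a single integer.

Answer: 15

Derivation:
After 1 (read(2)): returned 'QI', offset=2
After 2 (read(7)): returned 'QTJ74BW', offset=9
After 3 (read(8)): returned 'G8KZ9L56', offset=17
After 4 (seek(-11, END)): offset=12
After 5 (read(7)): returned 'Z9L56MH', offset=19
After 6 (seek(-8, END)): offset=15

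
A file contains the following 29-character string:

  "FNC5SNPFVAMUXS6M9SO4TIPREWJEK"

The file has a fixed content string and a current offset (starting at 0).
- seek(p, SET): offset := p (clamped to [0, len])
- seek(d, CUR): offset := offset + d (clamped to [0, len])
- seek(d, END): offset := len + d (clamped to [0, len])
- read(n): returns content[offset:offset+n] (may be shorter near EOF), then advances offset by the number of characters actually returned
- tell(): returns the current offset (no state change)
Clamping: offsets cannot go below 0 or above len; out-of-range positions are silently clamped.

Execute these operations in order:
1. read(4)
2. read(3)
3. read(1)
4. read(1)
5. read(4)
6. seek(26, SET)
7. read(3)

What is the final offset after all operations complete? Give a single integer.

After 1 (read(4)): returned 'FNC5', offset=4
After 2 (read(3)): returned 'SNP', offset=7
After 3 (read(1)): returned 'F', offset=8
After 4 (read(1)): returned 'V', offset=9
After 5 (read(4)): returned 'AMUX', offset=13
After 6 (seek(26, SET)): offset=26
After 7 (read(3)): returned 'JEK', offset=29

Answer: 29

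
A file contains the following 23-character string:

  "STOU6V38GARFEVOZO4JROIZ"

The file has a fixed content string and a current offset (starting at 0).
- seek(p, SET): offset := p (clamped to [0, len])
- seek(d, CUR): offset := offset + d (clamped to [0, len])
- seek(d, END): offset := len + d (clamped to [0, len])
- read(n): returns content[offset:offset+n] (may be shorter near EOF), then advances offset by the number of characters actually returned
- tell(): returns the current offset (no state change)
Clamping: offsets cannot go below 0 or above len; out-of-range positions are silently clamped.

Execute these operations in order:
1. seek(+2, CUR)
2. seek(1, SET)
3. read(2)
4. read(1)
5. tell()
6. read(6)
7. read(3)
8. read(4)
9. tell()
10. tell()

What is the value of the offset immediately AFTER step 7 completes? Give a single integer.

After 1 (seek(+2, CUR)): offset=2
After 2 (seek(1, SET)): offset=1
After 3 (read(2)): returned 'TO', offset=3
After 4 (read(1)): returned 'U', offset=4
After 5 (tell()): offset=4
After 6 (read(6)): returned '6V38GA', offset=10
After 7 (read(3)): returned 'RFE', offset=13

Answer: 13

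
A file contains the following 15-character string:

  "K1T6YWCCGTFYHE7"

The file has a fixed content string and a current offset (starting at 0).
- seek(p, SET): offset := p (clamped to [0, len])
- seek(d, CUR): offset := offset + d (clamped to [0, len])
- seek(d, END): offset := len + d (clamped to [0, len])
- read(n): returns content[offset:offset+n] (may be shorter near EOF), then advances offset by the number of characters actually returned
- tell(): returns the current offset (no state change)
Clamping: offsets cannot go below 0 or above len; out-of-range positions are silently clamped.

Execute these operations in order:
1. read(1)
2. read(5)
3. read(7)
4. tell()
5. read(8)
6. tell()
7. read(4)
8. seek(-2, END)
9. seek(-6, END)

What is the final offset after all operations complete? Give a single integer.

After 1 (read(1)): returned 'K', offset=1
After 2 (read(5)): returned '1T6YW', offset=6
After 3 (read(7)): returned 'CCGTFYH', offset=13
After 4 (tell()): offset=13
After 5 (read(8)): returned 'E7', offset=15
After 6 (tell()): offset=15
After 7 (read(4)): returned '', offset=15
After 8 (seek(-2, END)): offset=13
After 9 (seek(-6, END)): offset=9

Answer: 9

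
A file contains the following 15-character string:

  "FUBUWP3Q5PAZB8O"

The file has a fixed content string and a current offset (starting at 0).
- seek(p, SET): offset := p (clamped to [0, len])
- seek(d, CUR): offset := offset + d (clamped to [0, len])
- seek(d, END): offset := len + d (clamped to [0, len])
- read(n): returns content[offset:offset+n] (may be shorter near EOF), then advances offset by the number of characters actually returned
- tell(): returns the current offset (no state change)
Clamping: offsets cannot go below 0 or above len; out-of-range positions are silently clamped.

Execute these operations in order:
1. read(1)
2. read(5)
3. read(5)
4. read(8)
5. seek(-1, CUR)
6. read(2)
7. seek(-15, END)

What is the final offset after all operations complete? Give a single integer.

Answer: 0

Derivation:
After 1 (read(1)): returned 'F', offset=1
After 2 (read(5)): returned 'UBUWP', offset=6
After 3 (read(5)): returned '3Q5PA', offset=11
After 4 (read(8)): returned 'ZB8O', offset=15
After 5 (seek(-1, CUR)): offset=14
After 6 (read(2)): returned 'O', offset=15
After 7 (seek(-15, END)): offset=0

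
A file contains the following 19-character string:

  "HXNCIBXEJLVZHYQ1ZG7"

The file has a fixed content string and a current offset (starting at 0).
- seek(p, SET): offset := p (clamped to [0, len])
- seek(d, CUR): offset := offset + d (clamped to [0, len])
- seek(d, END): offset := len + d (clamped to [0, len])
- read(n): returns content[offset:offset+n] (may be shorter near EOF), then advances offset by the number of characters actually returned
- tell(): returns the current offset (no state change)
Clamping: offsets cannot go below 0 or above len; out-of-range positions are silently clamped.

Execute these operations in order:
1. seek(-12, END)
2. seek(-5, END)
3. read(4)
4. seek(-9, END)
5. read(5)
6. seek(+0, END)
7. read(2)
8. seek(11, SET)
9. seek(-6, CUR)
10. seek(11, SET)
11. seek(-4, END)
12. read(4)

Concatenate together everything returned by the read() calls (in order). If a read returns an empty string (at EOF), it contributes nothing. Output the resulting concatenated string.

Answer: Q1ZGVZHYQ1ZG7

Derivation:
After 1 (seek(-12, END)): offset=7
After 2 (seek(-5, END)): offset=14
After 3 (read(4)): returned 'Q1ZG', offset=18
After 4 (seek(-9, END)): offset=10
After 5 (read(5)): returned 'VZHYQ', offset=15
After 6 (seek(+0, END)): offset=19
After 7 (read(2)): returned '', offset=19
After 8 (seek(11, SET)): offset=11
After 9 (seek(-6, CUR)): offset=5
After 10 (seek(11, SET)): offset=11
After 11 (seek(-4, END)): offset=15
After 12 (read(4)): returned '1ZG7', offset=19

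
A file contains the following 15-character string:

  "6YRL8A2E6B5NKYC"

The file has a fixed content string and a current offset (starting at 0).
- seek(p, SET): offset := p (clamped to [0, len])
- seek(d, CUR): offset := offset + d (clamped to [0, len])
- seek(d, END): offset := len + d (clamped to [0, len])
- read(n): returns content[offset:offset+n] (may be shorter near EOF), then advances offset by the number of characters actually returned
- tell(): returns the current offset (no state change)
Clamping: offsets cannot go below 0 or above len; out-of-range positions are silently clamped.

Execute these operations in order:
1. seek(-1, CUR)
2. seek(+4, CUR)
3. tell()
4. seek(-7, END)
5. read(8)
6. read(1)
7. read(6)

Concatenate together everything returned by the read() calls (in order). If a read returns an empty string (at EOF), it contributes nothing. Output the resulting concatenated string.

Answer: 6B5NKYC

Derivation:
After 1 (seek(-1, CUR)): offset=0
After 2 (seek(+4, CUR)): offset=4
After 3 (tell()): offset=4
After 4 (seek(-7, END)): offset=8
After 5 (read(8)): returned '6B5NKYC', offset=15
After 6 (read(1)): returned '', offset=15
After 7 (read(6)): returned '', offset=15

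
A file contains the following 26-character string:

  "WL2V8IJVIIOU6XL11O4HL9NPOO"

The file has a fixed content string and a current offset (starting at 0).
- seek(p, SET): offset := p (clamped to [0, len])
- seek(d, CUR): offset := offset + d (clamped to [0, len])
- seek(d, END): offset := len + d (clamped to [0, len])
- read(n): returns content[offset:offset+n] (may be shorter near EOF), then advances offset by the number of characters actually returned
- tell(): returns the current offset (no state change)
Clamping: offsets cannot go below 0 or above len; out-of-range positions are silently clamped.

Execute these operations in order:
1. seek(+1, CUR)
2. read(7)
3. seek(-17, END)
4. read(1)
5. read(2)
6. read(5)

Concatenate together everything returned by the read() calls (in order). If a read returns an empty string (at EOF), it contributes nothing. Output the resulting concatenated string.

Answer: L2V8IJVIOU6XL11

Derivation:
After 1 (seek(+1, CUR)): offset=1
After 2 (read(7)): returned 'L2V8IJV', offset=8
After 3 (seek(-17, END)): offset=9
After 4 (read(1)): returned 'I', offset=10
After 5 (read(2)): returned 'OU', offset=12
After 6 (read(5)): returned '6XL11', offset=17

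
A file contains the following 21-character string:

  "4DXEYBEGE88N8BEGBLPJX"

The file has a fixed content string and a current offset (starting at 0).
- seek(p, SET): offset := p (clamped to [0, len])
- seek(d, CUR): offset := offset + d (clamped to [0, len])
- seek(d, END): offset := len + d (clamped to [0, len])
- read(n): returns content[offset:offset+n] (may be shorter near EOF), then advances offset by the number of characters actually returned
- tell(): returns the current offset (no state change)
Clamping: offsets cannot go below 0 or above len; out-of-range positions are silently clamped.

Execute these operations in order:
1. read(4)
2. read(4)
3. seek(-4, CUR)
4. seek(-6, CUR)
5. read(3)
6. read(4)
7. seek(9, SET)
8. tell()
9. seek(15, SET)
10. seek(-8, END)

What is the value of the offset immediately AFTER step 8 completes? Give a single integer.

After 1 (read(4)): returned '4DXE', offset=4
After 2 (read(4)): returned 'YBEG', offset=8
After 3 (seek(-4, CUR)): offset=4
After 4 (seek(-6, CUR)): offset=0
After 5 (read(3)): returned '4DX', offset=3
After 6 (read(4)): returned 'EYBE', offset=7
After 7 (seek(9, SET)): offset=9
After 8 (tell()): offset=9

Answer: 9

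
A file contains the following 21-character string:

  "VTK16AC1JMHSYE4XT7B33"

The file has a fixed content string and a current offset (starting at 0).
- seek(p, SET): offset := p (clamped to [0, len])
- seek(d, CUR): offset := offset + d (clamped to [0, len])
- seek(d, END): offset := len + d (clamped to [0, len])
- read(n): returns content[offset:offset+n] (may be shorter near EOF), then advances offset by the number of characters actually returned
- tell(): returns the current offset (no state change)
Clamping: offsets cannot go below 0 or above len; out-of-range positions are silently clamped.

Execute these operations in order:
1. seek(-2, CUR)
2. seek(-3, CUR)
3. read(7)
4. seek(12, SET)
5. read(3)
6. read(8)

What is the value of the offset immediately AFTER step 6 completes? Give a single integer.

Answer: 21

Derivation:
After 1 (seek(-2, CUR)): offset=0
After 2 (seek(-3, CUR)): offset=0
After 3 (read(7)): returned 'VTK16AC', offset=7
After 4 (seek(12, SET)): offset=12
After 5 (read(3)): returned 'YE4', offset=15
After 6 (read(8)): returned 'XT7B33', offset=21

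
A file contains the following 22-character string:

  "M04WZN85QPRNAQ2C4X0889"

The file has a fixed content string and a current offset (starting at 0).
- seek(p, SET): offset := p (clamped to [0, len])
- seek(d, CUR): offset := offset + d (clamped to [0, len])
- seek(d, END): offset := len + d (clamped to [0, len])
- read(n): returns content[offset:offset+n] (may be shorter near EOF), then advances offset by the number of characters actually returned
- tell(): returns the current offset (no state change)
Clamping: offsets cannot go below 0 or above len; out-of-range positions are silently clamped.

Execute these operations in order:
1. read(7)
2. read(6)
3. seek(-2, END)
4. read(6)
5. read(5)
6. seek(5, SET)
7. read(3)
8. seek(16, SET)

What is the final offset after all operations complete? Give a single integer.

Answer: 16

Derivation:
After 1 (read(7)): returned 'M04WZN8', offset=7
After 2 (read(6)): returned '5QPRNA', offset=13
After 3 (seek(-2, END)): offset=20
After 4 (read(6)): returned '89', offset=22
After 5 (read(5)): returned '', offset=22
After 6 (seek(5, SET)): offset=5
After 7 (read(3)): returned 'N85', offset=8
After 8 (seek(16, SET)): offset=16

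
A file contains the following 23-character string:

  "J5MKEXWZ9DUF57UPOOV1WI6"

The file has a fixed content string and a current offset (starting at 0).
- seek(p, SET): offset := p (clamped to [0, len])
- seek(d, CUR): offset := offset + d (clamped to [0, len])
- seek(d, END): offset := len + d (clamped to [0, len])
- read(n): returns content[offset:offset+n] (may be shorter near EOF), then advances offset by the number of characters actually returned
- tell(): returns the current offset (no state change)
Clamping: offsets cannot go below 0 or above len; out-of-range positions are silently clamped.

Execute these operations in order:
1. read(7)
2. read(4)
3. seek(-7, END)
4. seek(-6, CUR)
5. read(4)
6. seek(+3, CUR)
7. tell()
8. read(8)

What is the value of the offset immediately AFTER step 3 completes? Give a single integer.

Answer: 16

Derivation:
After 1 (read(7)): returned 'J5MKEXW', offset=7
After 2 (read(4)): returned 'Z9DU', offset=11
After 3 (seek(-7, END)): offset=16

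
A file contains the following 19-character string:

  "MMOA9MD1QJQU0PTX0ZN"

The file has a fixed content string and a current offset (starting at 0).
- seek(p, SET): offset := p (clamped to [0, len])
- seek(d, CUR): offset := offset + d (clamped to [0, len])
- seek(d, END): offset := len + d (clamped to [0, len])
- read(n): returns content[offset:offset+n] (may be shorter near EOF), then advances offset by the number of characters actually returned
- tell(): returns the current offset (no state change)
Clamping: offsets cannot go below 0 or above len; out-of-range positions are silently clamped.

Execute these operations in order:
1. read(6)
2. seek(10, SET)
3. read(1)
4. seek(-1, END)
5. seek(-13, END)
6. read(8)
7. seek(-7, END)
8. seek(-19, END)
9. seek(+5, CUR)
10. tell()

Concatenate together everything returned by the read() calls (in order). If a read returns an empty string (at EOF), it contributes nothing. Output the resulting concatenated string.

Answer: MMOA9MQD1QJQU0P

Derivation:
After 1 (read(6)): returned 'MMOA9M', offset=6
After 2 (seek(10, SET)): offset=10
After 3 (read(1)): returned 'Q', offset=11
After 4 (seek(-1, END)): offset=18
After 5 (seek(-13, END)): offset=6
After 6 (read(8)): returned 'D1QJQU0P', offset=14
After 7 (seek(-7, END)): offset=12
After 8 (seek(-19, END)): offset=0
After 9 (seek(+5, CUR)): offset=5
After 10 (tell()): offset=5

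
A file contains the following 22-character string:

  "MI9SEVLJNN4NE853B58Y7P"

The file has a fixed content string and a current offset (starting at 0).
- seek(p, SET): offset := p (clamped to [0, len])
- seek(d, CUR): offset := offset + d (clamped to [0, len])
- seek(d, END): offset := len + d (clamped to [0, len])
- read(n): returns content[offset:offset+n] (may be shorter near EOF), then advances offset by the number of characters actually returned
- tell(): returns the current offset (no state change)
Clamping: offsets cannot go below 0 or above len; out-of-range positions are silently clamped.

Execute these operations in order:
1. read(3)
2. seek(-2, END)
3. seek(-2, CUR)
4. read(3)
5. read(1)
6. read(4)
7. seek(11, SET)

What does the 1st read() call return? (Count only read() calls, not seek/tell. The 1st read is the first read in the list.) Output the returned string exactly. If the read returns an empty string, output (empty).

Answer: MI9

Derivation:
After 1 (read(3)): returned 'MI9', offset=3
After 2 (seek(-2, END)): offset=20
After 3 (seek(-2, CUR)): offset=18
After 4 (read(3)): returned '8Y7', offset=21
After 5 (read(1)): returned 'P', offset=22
After 6 (read(4)): returned '', offset=22
After 7 (seek(11, SET)): offset=11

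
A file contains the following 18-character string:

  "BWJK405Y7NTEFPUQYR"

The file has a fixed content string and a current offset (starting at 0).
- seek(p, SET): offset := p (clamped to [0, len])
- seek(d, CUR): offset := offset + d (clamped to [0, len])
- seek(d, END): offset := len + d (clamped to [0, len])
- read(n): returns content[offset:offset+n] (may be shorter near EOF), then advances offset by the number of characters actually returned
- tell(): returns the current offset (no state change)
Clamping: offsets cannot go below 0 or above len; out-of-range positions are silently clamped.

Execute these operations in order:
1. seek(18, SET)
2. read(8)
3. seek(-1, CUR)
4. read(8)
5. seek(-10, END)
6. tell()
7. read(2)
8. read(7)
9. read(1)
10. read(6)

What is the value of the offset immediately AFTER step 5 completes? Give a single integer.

Answer: 8

Derivation:
After 1 (seek(18, SET)): offset=18
After 2 (read(8)): returned '', offset=18
After 3 (seek(-1, CUR)): offset=17
After 4 (read(8)): returned 'R', offset=18
After 5 (seek(-10, END)): offset=8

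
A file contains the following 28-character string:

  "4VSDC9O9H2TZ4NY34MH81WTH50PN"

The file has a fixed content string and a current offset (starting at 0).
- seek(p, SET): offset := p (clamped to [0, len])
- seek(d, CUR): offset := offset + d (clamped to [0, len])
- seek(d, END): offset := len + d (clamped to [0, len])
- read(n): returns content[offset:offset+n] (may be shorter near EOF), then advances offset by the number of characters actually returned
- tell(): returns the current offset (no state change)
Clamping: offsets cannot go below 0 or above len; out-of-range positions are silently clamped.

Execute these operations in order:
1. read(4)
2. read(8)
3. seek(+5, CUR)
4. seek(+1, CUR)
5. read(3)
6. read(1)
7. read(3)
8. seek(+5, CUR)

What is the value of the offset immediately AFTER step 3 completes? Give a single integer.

After 1 (read(4)): returned '4VSD', offset=4
After 2 (read(8)): returned 'C9O9H2TZ', offset=12
After 3 (seek(+5, CUR)): offset=17

Answer: 17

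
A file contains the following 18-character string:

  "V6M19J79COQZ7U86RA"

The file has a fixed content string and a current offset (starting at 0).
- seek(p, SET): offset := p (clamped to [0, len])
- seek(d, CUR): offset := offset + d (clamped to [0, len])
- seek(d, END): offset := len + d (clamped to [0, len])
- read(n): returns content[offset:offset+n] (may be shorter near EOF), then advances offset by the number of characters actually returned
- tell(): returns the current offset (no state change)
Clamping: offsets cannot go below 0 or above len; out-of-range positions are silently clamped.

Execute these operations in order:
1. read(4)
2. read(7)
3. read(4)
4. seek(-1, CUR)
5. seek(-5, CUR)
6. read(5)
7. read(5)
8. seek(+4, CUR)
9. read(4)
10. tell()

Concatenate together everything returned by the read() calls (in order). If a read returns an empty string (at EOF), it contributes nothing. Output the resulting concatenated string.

After 1 (read(4)): returned 'V6M1', offset=4
After 2 (read(7)): returned '9J79COQ', offset=11
After 3 (read(4)): returned 'Z7U8', offset=15
After 4 (seek(-1, CUR)): offset=14
After 5 (seek(-5, CUR)): offset=9
After 6 (read(5)): returned 'OQZ7U', offset=14
After 7 (read(5)): returned '86RA', offset=18
After 8 (seek(+4, CUR)): offset=18
After 9 (read(4)): returned '', offset=18
After 10 (tell()): offset=18

Answer: V6M19J79COQZ7U8OQZ7U86RA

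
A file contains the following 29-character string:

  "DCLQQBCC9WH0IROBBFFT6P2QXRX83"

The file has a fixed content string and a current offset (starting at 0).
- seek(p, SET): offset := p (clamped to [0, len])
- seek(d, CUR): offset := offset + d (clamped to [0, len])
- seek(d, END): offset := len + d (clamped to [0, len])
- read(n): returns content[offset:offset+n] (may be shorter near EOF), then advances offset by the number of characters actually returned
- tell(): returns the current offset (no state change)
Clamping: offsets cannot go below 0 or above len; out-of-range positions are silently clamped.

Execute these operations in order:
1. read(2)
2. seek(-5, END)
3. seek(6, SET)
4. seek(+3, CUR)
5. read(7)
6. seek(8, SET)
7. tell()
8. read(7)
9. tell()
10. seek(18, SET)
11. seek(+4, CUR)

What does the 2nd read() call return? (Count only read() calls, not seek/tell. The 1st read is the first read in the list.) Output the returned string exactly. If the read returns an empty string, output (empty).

Answer: WH0IROB

Derivation:
After 1 (read(2)): returned 'DC', offset=2
After 2 (seek(-5, END)): offset=24
After 3 (seek(6, SET)): offset=6
After 4 (seek(+3, CUR)): offset=9
After 5 (read(7)): returned 'WH0IROB', offset=16
After 6 (seek(8, SET)): offset=8
After 7 (tell()): offset=8
After 8 (read(7)): returned '9WH0IRO', offset=15
After 9 (tell()): offset=15
After 10 (seek(18, SET)): offset=18
After 11 (seek(+4, CUR)): offset=22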